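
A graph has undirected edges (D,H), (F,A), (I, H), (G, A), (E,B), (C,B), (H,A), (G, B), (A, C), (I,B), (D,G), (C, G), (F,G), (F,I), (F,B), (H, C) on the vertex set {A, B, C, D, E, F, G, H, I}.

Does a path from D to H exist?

Explore from D.
Distance 1: reach G, H.
Found H.

Yes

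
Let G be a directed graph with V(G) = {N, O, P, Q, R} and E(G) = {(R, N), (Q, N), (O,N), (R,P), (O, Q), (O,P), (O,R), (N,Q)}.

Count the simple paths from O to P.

2

O→P
O→R→P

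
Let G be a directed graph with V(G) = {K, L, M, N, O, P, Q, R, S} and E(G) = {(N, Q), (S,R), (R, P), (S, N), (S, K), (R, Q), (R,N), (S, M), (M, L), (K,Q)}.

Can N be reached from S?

Explore from S.
Distance 1: reach K, M, N, R.
Found N.

Yes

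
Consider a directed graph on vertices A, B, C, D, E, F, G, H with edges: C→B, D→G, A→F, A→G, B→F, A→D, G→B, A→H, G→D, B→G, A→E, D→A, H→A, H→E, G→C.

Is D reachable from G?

Yes

Explore from G.
Distance 1: reach B, C, D.
Found D.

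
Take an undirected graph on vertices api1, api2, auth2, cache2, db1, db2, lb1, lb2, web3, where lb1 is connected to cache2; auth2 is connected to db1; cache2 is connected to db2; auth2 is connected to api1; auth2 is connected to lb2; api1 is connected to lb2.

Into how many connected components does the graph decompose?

From api1: component {api1, auth2, db1, lb2}.
From api2: component {api2}.
From cache2: component {cache2, db2, lb1}.
From web3: component {web3}.
That's 4 components.

4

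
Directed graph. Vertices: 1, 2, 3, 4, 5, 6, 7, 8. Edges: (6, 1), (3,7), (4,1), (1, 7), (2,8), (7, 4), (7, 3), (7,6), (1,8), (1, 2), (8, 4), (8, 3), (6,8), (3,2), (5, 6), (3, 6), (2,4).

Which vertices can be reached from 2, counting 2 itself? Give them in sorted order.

1, 2, 3, 4, 6, 7, 8

Start at 2.
Its neighbours: 4, 8.
Then their neighbours: 1, 3.
Then next layer: 6, 7.
Nothing further is reachable.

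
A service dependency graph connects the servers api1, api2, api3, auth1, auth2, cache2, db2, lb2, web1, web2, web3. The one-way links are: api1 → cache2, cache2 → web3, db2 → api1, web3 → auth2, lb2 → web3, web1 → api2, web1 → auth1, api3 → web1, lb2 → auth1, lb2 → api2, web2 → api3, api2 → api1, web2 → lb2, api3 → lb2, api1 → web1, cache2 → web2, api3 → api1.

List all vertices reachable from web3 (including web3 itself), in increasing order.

auth2, web3

Start at web3.
Its neighbours: auth2.
Nothing further is reachable.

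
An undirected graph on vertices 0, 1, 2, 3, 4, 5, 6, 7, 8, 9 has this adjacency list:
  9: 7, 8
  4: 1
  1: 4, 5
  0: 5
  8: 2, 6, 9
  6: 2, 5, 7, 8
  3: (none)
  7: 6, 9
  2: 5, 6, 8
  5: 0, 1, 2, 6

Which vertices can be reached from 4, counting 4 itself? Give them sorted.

0, 1, 2, 4, 5, 6, 7, 8, 9

Start at 4.
Its neighbours: 1.
Then their neighbours: 5.
Then next layer: 0, 2, 6.
Then next layer: 7, 8.
Then next layer: 9.
Nothing further is reachable.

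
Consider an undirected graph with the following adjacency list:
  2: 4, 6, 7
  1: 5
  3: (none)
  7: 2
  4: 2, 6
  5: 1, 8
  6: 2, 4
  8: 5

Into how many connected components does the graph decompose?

From 1: component {1, 5, 8}.
From 2: component {2, 4, 6, 7}.
From 3: component {3}.
That's 3 components.

3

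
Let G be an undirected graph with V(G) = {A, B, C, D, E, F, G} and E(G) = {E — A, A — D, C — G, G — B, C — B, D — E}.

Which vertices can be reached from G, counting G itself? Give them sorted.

Start at G.
Its neighbours: B, C.
Nothing further is reachable.

B, C, G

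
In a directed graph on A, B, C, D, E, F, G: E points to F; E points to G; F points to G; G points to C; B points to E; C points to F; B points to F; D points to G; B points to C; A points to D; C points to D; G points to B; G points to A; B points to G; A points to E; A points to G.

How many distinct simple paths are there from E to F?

E→F
E→G→B→C→F
E→G→B→F
E→G→C→F

4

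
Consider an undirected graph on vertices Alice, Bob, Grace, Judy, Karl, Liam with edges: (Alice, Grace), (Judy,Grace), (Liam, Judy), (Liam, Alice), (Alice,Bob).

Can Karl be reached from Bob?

Explore from Bob.
Distance 1: reach Alice.
Distance 2: reach Grace, Liam.
Distance 3: reach Judy.
The search is exhausted without reaching Karl; it lies in a different component.

No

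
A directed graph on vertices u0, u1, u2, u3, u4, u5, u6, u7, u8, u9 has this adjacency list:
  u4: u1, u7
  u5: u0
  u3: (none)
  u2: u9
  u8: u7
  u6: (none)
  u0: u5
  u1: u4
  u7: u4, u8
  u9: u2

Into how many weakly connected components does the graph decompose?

From u0: component {u0, u5}.
From u1: component {u1, u4, u7, u8}.
From u2: component {u2, u9}.
From u3: component {u3}.
From u6: component {u6}.
That's 5 components.

5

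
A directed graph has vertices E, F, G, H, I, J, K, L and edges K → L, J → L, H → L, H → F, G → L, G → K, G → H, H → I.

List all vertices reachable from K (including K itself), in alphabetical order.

K, L

Start at K.
Its neighbours: L.
Nothing further is reachable.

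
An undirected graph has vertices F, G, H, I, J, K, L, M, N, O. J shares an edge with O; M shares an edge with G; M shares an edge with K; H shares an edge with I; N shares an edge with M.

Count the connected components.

5

From F: component {F}.
From G: component {G, K, M, N}.
From H: component {H, I}.
From J: component {J, O}.
From L: component {L}.
That's 5 components.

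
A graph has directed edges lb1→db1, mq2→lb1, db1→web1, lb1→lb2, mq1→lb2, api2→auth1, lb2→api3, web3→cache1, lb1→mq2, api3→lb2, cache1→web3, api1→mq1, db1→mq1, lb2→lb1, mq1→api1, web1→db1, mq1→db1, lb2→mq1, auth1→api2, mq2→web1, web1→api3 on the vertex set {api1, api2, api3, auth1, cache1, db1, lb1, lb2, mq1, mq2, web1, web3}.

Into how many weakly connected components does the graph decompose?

3

From api1: component {api1, api3, db1, lb1, lb2, mq1, mq2, web1}.
From api2: component {api2, auth1}.
From cache1: component {cache1, web3}.
That's 3 components.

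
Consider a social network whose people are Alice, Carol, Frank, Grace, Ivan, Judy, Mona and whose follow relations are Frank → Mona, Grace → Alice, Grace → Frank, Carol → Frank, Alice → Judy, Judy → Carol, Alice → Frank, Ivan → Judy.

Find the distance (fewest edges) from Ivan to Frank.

Distance 0: Ivan.
Distance 1: Judy.
Distance 2: Carol.
Distance 3: Frank — contains Frank.

3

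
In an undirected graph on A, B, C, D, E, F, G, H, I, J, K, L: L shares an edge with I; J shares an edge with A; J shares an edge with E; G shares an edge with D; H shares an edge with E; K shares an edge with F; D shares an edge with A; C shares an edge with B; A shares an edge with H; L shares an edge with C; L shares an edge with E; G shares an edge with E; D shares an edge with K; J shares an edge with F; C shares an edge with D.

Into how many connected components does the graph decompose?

1

From A: component {A, B, C, D, E, F, G, H, I, J, K, L}.
That's 1 component.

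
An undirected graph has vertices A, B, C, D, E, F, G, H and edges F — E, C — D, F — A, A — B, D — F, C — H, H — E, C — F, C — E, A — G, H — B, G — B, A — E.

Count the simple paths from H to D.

H–B–A–E–C–D
H–B–A–E–C–F–D
H–B–A–E–F–C–D
H–B–A–E–F–D
H–B–A–F–C–D
H–B–A–F–D
H–B–A–F–E–C–D
H–B–G–A–E–C–D
... and 16 more.

24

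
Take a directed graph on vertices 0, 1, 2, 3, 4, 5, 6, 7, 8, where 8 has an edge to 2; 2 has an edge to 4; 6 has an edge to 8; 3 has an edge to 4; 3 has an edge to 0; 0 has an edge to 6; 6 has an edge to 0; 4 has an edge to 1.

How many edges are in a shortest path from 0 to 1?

Distance 0: 0.
Distance 1: 6.
Distance 2: 8.
Distance 3: 2.
Distance 4: 4.
Distance 5: 1 — contains 1.

5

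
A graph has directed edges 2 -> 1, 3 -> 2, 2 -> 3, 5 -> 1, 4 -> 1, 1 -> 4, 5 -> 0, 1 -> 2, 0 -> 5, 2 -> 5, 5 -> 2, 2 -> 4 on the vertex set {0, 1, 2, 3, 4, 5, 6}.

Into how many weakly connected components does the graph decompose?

From 0: component {0, 1, 2, 3, 4, 5}.
From 6: component {6}.
That's 2 components.

2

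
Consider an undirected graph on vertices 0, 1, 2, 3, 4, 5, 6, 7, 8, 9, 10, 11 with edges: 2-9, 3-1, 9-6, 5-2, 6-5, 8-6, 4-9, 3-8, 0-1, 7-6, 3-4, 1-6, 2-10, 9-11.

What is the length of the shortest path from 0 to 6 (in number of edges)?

Distance 0: 0.
Distance 1: 1.
Distance 2: 3, 6 — contains 6.

2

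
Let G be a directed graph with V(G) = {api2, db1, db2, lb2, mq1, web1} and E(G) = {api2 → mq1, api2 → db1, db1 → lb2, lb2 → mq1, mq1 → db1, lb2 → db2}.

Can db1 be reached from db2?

No

db2 has no outgoing edges, so nothing is reachable from it.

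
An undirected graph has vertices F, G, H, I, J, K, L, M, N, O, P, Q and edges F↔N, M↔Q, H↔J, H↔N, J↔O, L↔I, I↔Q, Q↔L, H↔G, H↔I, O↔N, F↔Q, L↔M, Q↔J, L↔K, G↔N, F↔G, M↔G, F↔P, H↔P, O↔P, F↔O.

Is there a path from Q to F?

Yes

Explore from Q.
Distance 1: reach F, I, J, L, M.
Found F.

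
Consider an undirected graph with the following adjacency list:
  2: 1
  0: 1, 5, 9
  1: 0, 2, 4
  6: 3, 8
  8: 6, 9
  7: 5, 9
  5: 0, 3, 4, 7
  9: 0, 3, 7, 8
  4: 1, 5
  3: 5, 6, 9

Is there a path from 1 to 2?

Yes

Explore from 1.
Distance 1: reach 0, 2, 4.
Found 2.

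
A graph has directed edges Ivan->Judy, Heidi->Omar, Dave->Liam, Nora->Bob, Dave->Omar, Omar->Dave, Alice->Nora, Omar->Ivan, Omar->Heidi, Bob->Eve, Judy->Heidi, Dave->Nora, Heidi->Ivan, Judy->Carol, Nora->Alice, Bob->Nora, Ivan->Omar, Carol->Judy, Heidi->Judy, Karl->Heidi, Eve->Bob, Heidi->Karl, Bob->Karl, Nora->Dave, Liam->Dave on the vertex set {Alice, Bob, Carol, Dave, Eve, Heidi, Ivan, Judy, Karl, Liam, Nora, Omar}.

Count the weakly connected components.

From Alice: component {Alice, Bob, Carol, Dave, Eve, Heidi, Ivan, Judy, Karl, Liam, Nora, Omar}.
That's 1 component.

1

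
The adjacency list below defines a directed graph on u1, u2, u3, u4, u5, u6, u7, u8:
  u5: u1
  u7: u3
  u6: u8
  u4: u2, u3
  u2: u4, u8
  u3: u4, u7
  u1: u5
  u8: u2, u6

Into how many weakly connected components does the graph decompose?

From u1: component {u1, u5}.
From u2: component {u2, u3, u4, u6, u7, u8}.
That's 2 components.

2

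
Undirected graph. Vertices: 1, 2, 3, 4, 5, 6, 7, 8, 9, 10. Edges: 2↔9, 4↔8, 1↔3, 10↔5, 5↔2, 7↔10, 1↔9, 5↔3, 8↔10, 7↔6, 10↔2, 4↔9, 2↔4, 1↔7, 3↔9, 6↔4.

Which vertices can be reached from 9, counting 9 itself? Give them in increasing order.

1, 2, 3, 4, 5, 6, 7, 8, 9, 10

Start at 9.
Its neighbours: 1, 2, 3, 4.
Then their neighbours: 5, 6, 7, 8, 10.
Every vertex is now reached.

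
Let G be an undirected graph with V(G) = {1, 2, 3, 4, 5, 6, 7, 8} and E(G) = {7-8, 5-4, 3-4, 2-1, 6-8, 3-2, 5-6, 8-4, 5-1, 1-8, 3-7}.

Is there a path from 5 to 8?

Yes

Explore from 5.
Distance 1: reach 1, 4, 6.
Distance 2: reach 2, 3, 8.
Found 8.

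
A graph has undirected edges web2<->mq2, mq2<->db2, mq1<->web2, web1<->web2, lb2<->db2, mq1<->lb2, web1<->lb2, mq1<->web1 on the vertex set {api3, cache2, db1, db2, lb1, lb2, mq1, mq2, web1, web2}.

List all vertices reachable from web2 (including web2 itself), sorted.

Start at web2.
Its neighbours: mq1, mq2, web1.
Then their neighbours: db2, lb2.
Nothing further is reachable.

db2, lb2, mq1, mq2, web1, web2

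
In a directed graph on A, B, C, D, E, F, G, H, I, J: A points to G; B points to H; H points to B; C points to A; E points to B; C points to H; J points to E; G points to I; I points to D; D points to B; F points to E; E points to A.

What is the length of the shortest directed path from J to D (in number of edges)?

5

Distance 0: J.
Distance 1: E.
Distance 2: A, B.
Distance 3: G, H.
Distance 4: I.
Distance 5: D — contains D.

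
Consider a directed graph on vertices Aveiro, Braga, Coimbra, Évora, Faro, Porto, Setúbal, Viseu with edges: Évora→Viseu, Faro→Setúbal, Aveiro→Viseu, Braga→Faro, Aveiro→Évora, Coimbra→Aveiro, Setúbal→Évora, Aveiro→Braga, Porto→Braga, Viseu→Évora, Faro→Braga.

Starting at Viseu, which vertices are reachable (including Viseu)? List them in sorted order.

Start at Viseu.
Its neighbours: Évora.
Nothing further is reachable.

Évora, Viseu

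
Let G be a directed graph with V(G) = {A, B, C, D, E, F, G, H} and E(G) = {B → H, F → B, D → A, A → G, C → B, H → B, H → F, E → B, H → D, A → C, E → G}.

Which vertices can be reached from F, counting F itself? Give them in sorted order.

Start at F.
Its neighbours: B.
Then their neighbours: H.
Then next layer: D.
Then next layer: A.
Then next layer: C, G.
Nothing further is reachable.

A, B, C, D, F, G, H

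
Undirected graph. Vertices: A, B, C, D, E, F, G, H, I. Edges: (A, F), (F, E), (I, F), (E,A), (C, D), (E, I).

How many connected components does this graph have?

From A: component {A, E, F, I}.
From B: component {B}.
From C: component {C, D}.
From G: component {G}.
From H: component {H}.
That's 5 components.

5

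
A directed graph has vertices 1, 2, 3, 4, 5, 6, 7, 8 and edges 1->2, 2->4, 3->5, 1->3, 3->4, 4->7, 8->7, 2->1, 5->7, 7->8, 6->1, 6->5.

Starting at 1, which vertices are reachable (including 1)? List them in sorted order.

1, 2, 3, 4, 5, 7, 8

Start at 1.
Its neighbours: 2, 3.
Then their neighbours: 4, 5.
Then next layer: 7.
Then next layer: 8.
Nothing further is reachable.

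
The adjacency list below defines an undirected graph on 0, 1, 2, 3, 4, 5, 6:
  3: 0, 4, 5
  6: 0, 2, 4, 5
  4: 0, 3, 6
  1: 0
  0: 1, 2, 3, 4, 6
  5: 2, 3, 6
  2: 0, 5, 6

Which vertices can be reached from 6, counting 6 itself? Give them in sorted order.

0, 1, 2, 3, 4, 5, 6

Start at 6.
Its neighbours: 0, 2, 4, 5.
Then their neighbours: 1, 3.
Every vertex is now reached.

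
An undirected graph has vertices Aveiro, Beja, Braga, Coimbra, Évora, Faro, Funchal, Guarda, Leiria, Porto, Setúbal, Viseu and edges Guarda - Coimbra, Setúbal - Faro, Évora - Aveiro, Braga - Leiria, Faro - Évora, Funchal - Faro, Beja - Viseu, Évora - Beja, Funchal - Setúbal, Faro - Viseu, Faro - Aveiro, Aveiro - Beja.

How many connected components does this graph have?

4

From Aveiro: component {Aveiro, Beja, Évora, Faro, Funchal, Setúbal, Viseu}.
From Braga: component {Braga, Leiria}.
From Coimbra: component {Coimbra, Guarda}.
From Porto: component {Porto}.
That's 4 components.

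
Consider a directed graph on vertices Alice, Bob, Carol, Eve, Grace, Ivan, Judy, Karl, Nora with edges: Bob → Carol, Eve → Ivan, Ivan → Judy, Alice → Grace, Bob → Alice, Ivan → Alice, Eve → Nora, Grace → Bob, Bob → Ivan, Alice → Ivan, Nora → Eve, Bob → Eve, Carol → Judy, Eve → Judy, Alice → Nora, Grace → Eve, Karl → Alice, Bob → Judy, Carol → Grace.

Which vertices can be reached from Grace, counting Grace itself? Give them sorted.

Start at Grace.
Its neighbours: Bob, Eve.
Then their neighbours: Alice, Carol, Ivan, Judy, Nora.
Nothing further is reachable.

Alice, Bob, Carol, Eve, Grace, Ivan, Judy, Nora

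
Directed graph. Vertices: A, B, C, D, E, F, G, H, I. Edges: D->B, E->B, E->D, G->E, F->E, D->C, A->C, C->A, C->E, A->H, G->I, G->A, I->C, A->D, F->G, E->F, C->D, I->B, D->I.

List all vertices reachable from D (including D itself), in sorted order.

A, B, C, D, E, F, G, H, I

Start at D.
Its neighbours: B, C, I.
Then their neighbours: A, E.
Then next layer: F, H.
Then next layer: G.
Every vertex is now reached.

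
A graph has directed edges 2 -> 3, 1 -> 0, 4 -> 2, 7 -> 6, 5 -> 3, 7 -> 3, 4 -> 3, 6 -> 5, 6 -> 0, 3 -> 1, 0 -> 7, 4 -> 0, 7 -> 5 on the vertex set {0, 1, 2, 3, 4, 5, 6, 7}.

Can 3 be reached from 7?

Yes

Explore from 7.
Distance 1: reach 3, 5, 6.
Found 3.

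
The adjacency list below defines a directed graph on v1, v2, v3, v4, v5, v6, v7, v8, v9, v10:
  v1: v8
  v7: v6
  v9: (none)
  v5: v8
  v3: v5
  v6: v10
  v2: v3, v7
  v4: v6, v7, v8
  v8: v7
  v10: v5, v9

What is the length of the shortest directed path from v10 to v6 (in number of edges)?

4

Distance 0: v10.
Distance 1: v5, v9.
Distance 2: v8.
Distance 3: v7.
Distance 4: v6 — contains v6.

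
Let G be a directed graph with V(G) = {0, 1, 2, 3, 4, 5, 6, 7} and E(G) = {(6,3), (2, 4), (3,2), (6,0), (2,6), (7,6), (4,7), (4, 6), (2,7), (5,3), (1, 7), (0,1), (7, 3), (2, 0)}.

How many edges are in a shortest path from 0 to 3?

Distance 0: 0.
Distance 1: 1.
Distance 2: 7.
Distance 3: 3, 6 — contains 3.

3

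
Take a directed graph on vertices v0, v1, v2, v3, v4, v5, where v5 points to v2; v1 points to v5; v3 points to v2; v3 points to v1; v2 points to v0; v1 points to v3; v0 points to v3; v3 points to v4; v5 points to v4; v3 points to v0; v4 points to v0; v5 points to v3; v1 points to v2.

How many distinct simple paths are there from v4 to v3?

1

v4→v0→v3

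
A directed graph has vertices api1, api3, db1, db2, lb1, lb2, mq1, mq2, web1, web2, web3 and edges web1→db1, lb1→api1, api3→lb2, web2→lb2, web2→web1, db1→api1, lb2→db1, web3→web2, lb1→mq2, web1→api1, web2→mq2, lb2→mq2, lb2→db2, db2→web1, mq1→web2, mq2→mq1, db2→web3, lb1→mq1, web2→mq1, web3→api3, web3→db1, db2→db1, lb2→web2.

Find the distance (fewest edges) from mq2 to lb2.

Distance 0: mq2.
Distance 1: mq1.
Distance 2: web2.
Distance 3: lb2, web1 — contains lb2.

3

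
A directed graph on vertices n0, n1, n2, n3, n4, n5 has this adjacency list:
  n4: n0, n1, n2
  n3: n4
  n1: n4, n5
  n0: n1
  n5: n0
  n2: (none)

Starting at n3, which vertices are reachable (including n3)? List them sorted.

Start at n3.
Its neighbours: n4.
Then their neighbours: n0, n1, n2.
Then next layer: n5.
Every vertex is now reached.

n0, n1, n2, n3, n4, n5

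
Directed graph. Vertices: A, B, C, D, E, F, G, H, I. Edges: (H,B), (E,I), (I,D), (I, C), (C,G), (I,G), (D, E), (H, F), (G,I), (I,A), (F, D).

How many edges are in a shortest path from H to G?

Distance 0: H.
Distance 1: B, F.
Distance 2: D.
Distance 3: E.
Distance 4: I.
Distance 5: A, C, G — contains G.

5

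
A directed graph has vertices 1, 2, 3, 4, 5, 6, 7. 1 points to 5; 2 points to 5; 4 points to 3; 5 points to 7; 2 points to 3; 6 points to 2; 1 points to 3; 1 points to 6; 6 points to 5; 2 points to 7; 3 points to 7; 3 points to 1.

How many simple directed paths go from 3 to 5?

3

3→1→5
3→1→6→2→5
3→1→6→5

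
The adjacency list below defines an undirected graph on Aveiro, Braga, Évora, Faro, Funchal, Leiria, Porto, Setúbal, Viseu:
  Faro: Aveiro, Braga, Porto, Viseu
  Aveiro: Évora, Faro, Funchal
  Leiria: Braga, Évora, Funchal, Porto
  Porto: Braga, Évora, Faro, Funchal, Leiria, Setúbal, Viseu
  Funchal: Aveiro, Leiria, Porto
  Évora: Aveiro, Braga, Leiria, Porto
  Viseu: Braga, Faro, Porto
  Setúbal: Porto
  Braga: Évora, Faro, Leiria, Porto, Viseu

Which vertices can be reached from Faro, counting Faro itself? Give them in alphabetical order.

Start at Faro.
Its neighbours: Aveiro, Braga, Porto, Viseu.
Then their neighbours: Évora, Funchal, Leiria, Setúbal.
Every vertex is now reached.

Aveiro, Braga, Évora, Faro, Funchal, Leiria, Porto, Setúbal, Viseu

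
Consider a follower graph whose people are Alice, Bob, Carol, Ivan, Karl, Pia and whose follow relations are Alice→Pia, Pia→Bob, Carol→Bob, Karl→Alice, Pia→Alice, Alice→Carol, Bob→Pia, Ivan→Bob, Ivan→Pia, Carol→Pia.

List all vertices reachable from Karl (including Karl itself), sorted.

Start at Karl.
Its neighbours: Alice.
Then their neighbours: Carol, Pia.
Then next layer: Bob.
Nothing further is reachable.

Alice, Bob, Carol, Karl, Pia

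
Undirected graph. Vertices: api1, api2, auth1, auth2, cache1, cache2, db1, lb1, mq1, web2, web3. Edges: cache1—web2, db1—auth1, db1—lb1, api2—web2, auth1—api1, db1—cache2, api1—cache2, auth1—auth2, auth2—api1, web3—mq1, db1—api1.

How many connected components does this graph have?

3

From api1: component {api1, auth1, auth2, cache2, db1, lb1}.
From api2: component {api2, cache1, web2}.
From mq1: component {mq1, web3}.
That's 3 components.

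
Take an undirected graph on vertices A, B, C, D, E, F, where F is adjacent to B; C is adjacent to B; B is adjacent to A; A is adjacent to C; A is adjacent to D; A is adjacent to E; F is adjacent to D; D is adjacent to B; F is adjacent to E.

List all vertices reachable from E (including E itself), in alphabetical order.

Start at E.
Its neighbours: A, F.
Then their neighbours: B, C, D.
Every vertex is now reached.

A, B, C, D, E, F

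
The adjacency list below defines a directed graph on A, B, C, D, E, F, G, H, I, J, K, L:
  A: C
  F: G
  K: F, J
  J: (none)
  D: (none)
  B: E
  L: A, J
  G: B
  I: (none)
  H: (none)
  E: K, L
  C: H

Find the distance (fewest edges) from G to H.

6

Distance 0: G.
Distance 1: B.
Distance 2: E.
Distance 3: K, L.
Distance 4: A, F, J.
Distance 5: C.
Distance 6: H — contains H.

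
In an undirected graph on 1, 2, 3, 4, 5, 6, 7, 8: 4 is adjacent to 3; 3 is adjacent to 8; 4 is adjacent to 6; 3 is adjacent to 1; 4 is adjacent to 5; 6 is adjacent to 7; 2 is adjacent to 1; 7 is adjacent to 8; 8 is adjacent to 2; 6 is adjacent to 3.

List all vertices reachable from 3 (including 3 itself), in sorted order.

1, 2, 3, 4, 5, 6, 7, 8

Start at 3.
Its neighbours: 1, 4, 6, 8.
Then their neighbours: 2, 5, 7.
Every vertex is now reached.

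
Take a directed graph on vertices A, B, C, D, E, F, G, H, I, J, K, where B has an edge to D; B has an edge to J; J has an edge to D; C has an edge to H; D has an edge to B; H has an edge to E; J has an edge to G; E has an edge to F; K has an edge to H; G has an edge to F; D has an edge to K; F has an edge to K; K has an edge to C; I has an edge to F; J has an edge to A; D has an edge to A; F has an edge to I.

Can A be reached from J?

Yes

Explore from J.
Distance 1: reach A, D, G.
Found A.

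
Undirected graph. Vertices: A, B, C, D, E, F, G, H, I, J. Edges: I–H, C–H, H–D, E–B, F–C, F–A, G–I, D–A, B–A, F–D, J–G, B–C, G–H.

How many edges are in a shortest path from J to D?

3

Distance 0: J.
Distance 1: G.
Distance 2: H, I.
Distance 3: C, D — contains D.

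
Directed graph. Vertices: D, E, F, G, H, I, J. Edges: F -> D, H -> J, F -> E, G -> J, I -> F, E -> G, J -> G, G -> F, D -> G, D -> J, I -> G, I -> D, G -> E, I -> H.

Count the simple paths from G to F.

G→F

1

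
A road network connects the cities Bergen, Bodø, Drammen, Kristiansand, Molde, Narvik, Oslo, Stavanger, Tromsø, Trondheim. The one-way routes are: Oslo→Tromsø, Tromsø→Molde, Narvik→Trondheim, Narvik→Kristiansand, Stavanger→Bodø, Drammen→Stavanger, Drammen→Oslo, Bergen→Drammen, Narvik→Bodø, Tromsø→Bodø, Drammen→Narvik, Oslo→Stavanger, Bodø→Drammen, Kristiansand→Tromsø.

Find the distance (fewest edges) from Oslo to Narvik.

4

Distance 0: Oslo.
Distance 1: Stavanger, Tromsø.
Distance 2: Bodø, Molde.
Distance 3: Drammen.
Distance 4: Narvik — contains Narvik.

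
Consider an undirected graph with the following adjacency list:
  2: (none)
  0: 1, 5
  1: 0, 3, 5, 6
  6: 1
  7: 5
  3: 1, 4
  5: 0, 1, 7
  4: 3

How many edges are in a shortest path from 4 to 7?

4

Distance 0: 4.
Distance 1: 3.
Distance 2: 1.
Distance 3: 0, 5, 6.
Distance 4: 7 — contains 7.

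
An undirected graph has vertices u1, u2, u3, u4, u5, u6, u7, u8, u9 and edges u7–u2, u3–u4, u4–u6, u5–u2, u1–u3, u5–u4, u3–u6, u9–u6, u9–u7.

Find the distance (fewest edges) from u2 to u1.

Distance 0: u2.
Distance 1: u5, u7.
Distance 2: u4, u9.
Distance 3: u3, u6.
Distance 4: u1 — contains u1.

4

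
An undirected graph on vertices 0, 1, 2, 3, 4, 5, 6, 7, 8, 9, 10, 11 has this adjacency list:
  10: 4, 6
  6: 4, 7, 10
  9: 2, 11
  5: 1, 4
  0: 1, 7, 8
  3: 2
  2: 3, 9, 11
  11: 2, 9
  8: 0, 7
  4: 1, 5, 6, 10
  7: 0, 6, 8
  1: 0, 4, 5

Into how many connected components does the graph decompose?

From 0: component {0, 1, 4, 5, 6, 7, 8, 10}.
From 2: component {2, 3, 9, 11}.
That's 2 components.

2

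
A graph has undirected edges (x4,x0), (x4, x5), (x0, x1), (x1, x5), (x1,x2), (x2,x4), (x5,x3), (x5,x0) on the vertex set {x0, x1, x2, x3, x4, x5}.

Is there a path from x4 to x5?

Yes

Explore from x4.
Distance 1: reach x0, x2, x5.
Found x5.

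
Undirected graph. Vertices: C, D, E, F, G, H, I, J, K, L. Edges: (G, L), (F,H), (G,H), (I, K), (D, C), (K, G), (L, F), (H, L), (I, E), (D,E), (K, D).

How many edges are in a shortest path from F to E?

5

Distance 0: F.
Distance 1: H, L.
Distance 2: G.
Distance 3: K.
Distance 4: D, I.
Distance 5: C, E — contains E.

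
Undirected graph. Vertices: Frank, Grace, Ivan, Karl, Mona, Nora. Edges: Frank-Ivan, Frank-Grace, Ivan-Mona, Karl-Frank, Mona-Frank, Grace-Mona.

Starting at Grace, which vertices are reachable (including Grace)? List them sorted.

Frank, Grace, Ivan, Karl, Mona

Start at Grace.
Its neighbours: Frank, Mona.
Then their neighbours: Ivan, Karl.
Nothing further is reachable.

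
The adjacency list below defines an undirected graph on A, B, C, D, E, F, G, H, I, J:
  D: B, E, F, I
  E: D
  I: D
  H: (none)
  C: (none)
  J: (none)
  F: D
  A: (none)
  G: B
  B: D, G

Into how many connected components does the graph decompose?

From A: component {A}.
From B: component {B, D, E, F, G, I}.
From C: component {C}.
From H: component {H}.
From J: component {J}.
That's 5 components.

5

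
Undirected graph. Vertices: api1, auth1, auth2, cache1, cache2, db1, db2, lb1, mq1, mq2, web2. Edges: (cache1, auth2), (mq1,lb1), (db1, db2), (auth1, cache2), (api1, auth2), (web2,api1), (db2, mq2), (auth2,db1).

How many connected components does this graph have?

From api1: component {api1, auth2, cache1, db1, db2, mq2, web2}.
From auth1: component {auth1, cache2}.
From lb1: component {lb1, mq1}.
That's 3 components.

3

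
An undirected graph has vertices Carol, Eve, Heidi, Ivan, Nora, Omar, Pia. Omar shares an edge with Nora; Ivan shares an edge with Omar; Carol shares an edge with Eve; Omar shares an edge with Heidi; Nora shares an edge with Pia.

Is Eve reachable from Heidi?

No

Explore from Heidi.
Distance 1: reach Omar.
Distance 2: reach Ivan, Nora.
Distance 3: reach Pia.
The search is exhausted without reaching Eve; it lies in a different component.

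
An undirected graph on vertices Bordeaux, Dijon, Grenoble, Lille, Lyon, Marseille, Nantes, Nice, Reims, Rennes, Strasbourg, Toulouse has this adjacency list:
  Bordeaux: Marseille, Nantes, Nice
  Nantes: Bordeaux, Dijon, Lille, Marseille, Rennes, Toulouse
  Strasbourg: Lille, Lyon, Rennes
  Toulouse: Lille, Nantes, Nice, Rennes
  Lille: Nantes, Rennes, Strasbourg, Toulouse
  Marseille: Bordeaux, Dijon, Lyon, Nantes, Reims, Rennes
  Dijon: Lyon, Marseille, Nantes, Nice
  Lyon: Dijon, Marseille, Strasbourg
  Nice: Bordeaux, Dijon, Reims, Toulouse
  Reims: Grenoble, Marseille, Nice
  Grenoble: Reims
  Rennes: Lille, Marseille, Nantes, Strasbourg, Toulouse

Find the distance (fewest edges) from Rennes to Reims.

Distance 0: Rennes.
Distance 1: Lille, Marseille, Nantes, Strasbourg, Toulouse.
Distance 2: Bordeaux, Dijon, Lyon, Nice, Reims — contains Reims.

2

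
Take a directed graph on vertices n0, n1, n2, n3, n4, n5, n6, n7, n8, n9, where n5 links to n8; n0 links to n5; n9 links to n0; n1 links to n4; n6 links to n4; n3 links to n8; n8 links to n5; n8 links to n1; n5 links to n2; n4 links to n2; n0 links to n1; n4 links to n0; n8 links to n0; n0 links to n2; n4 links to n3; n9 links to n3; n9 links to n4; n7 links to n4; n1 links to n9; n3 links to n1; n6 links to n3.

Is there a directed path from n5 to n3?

Explore from n5.
Distance 1: reach n2, n8.
Distance 2: reach n0, n1.
Distance 3: reach n4, n9.
Distance 4: reach n3.
Found n3.

Yes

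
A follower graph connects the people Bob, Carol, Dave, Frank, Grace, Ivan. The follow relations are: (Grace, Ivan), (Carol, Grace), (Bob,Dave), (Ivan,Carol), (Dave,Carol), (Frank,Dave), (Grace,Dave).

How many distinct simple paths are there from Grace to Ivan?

1

Grace→Ivan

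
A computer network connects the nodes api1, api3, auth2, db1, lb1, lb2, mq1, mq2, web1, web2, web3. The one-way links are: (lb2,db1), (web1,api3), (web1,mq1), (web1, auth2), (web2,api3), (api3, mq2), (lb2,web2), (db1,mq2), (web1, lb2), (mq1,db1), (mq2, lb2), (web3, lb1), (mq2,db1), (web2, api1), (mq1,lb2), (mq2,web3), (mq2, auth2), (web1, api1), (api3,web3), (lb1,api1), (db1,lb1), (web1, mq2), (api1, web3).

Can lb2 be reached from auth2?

auth2 has no outgoing edges, so nothing is reachable from it.

No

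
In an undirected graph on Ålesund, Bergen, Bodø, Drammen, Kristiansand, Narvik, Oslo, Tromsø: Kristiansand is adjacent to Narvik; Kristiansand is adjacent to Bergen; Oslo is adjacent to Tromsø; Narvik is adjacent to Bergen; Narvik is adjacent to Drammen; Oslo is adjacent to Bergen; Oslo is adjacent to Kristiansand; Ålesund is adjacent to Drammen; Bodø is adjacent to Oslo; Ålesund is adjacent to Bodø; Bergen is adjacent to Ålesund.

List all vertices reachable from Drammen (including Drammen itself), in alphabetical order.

Start at Drammen.
Its neighbours: Ålesund, Narvik.
Then their neighbours: Bergen, Bodø, Kristiansand.
Then next layer: Oslo.
Then next layer: Tromsø.
Every vertex is now reached.

Ålesund, Bergen, Bodø, Drammen, Kristiansand, Narvik, Oslo, Tromsø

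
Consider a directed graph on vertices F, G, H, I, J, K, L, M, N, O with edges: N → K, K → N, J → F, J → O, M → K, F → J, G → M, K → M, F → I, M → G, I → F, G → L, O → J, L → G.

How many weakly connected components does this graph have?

From F: component {F, I, J, O}.
From G: component {G, K, L, M, N}.
From H: component {H}.
That's 3 components.

3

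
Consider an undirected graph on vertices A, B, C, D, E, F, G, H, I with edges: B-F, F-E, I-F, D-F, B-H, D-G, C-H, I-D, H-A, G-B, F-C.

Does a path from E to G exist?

Yes

Explore from E.
Distance 1: reach F.
Distance 2: reach B, C, D, I.
Distance 3: reach G, H.
Found G.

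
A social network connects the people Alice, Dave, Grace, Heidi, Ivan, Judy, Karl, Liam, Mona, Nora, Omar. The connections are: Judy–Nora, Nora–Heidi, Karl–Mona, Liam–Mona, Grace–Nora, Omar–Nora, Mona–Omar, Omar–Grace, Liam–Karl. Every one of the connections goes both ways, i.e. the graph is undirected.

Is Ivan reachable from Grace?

No

Explore from Grace.
Distance 1: reach Nora, Omar.
Distance 2: reach Heidi, Judy, Mona.
Distance 3: reach Karl, Liam.
The search is exhausted without reaching Ivan; it lies in a different component.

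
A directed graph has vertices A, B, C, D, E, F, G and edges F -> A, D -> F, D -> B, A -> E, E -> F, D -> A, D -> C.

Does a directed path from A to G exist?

Explore from A.
Distance 1: reach E.
Distance 2: reach F.
The search from A is exhausted; no directed path reaches G.

No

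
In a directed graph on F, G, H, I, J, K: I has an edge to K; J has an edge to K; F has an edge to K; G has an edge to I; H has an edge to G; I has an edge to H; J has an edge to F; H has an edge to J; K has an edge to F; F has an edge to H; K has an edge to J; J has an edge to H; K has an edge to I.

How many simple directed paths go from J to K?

4

J→F→H→G→I→K
J→F→K
J→H→G→I→K
J→K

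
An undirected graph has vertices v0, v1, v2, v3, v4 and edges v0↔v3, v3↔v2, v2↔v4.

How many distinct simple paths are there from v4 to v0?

v4–v2–v3–v0

1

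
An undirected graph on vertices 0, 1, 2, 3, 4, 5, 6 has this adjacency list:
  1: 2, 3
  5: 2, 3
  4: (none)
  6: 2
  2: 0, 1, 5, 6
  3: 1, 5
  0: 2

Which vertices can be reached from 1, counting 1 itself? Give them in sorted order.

Start at 1.
Its neighbours: 2, 3.
Then their neighbours: 0, 5, 6.
Nothing further is reachable.

0, 1, 2, 3, 5, 6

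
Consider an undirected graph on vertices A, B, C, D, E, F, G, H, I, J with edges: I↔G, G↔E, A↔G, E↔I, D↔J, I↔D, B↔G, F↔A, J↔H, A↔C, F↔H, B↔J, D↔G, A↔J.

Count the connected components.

1

From A: component {A, B, C, D, E, F, G, H, I, J}.
That's 1 component.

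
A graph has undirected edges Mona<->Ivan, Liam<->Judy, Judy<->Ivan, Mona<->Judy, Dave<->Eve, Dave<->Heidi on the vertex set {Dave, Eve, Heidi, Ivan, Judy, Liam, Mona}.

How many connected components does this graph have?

2

From Dave: component {Dave, Eve, Heidi}.
From Ivan: component {Ivan, Judy, Liam, Mona}.
That's 2 components.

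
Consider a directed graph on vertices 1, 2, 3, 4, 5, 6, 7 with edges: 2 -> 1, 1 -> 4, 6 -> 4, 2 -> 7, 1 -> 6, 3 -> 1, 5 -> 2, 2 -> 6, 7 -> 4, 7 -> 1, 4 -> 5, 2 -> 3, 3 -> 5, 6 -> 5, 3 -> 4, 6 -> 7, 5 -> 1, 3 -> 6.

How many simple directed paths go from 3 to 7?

3→1→4→5→2→6→7
3→1→4→5→2→7
3→1→6→4→5→2→7
3→1→6→5→2→7
3→1→6→7
3→4→5→1→6→7
3→4→5→2→1→6→7
3→4→5→2→6→7
... and 8 more.

16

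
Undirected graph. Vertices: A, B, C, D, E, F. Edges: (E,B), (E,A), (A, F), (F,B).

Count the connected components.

From A: component {A, B, E, F}.
From C: component {C}.
From D: component {D}.
That's 3 components.

3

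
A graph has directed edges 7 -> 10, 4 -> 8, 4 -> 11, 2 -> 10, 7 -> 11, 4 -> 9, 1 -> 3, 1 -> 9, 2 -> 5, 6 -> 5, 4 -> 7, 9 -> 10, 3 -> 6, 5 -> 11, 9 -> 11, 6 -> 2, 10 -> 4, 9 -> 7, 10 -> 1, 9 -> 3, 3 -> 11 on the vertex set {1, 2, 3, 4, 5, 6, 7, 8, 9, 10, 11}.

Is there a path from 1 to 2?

Explore from 1.
Distance 1: reach 3, 9.
Distance 2: reach 6, 7, 10, 11.
Distance 3: reach 2, 4, 5.
Found 2.

Yes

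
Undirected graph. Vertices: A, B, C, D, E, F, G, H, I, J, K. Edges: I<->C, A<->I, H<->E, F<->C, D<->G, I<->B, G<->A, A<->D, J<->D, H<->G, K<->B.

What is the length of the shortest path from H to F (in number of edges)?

5

Distance 0: H.
Distance 1: E, G.
Distance 2: A, D.
Distance 3: I, J.
Distance 4: B, C.
Distance 5: F, K — contains F.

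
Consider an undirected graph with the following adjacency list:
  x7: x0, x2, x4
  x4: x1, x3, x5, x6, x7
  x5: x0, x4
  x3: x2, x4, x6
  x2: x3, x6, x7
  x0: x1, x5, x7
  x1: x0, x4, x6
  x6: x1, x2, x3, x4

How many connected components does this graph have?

1

From x0: component {x0, x1, x2, x3, x4, x5, x6, x7}.
That's 1 component.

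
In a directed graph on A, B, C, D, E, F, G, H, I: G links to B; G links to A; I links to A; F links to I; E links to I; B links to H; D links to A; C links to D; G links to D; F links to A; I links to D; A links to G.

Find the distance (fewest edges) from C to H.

5

Distance 0: C.
Distance 1: D.
Distance 2: A.
Distance 3: G.
Distance 4: B.
Distance 5: H — contains H.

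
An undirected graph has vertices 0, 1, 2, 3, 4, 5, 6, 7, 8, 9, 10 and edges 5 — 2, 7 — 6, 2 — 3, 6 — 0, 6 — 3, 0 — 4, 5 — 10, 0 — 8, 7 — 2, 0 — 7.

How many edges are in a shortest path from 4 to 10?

Distance 0: 4.
Distance 1: 0.
Distance 2: 6, 7, 8.
Distance 3: 2, 3.
Distance 4: 5.
Distance 5: 10 — contains 10.

5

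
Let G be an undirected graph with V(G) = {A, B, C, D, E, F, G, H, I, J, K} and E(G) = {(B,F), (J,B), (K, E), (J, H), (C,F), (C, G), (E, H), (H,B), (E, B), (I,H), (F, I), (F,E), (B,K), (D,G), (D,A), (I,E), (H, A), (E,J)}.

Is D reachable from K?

Yes

Explore from K.
Distance 1: reach B, E.
Distance 2: reach F, H, I, J.
Distance 3: reach A, C.
Distance 4: reach D, G.
Found D.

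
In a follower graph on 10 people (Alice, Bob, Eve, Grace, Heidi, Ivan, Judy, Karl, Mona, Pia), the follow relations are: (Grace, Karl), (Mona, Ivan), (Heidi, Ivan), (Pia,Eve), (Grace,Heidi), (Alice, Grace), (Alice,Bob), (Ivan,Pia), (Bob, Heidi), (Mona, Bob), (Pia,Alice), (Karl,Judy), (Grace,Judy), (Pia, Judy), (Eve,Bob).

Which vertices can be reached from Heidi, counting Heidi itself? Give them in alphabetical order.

Alice, Bob, Eve, Grace, Heidi, Ivan, Judy, Karl, Pia

Start at Heidi.
Its neighbours: Ivan.
Then their neighbours: Pia.
Then next layer: Alice, Eve, Judy.
Then next layer: Bob, Grace.
Then next layer: Karl.
Nothing further is reachable.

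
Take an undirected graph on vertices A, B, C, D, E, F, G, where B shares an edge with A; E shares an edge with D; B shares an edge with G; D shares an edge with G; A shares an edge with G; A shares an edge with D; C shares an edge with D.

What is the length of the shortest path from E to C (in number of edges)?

2

Distance 0: E.
Distance 1: D.
Distance 2: A, C, G — contains C.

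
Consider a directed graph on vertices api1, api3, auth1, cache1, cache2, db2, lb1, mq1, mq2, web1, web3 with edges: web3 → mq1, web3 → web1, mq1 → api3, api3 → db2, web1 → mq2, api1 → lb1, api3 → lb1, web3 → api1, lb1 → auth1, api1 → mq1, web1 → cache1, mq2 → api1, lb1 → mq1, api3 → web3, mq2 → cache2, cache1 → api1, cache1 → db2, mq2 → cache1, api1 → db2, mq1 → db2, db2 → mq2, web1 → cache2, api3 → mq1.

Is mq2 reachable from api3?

Yes

Explore from api3.
Distance 1: reach db2, lb1, mq1, web3.
Distance 2: reach api1, auth1, mq2, web1.
Found mq2.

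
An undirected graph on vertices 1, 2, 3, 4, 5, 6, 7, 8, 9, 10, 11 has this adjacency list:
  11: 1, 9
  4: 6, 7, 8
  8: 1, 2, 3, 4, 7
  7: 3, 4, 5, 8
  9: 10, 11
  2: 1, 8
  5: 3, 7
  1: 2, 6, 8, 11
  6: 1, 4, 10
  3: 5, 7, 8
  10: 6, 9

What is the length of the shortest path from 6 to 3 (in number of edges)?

3

Distance 0: 6.
Distance 1: 1, 4, 10.
Distance 2: 2, 7, 8, 9, 11.
Distance 3: 3, 5 — contains 3.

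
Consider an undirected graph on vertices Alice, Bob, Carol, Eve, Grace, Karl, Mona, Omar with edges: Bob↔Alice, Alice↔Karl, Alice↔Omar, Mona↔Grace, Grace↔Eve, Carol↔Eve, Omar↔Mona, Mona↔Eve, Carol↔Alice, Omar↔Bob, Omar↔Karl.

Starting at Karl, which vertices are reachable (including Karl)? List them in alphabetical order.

Start at Karl.
Its neighbours: Alice, Omar.
Then their neighbours: Bob, Carol, Mona.
Then next layer: Eve, Grace.
Every vertex is now reached.

Alice, Bob, Carol, Eve, Grace, Karl, Mona, Omar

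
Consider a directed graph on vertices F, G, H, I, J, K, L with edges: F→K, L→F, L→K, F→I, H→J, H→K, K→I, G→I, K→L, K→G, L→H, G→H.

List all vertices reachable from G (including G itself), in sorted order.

Start at G.
Its neighbours: H, I.
Then their neighbours: J, K.
Then next layer: L.
Then next layer: F.
Every vertex is now reached.

F, G, H, I, J, K, L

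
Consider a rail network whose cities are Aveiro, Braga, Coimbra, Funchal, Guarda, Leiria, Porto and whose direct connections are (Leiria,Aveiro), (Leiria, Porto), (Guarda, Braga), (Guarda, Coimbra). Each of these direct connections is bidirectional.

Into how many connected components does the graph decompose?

From Aveiro: component {Aveiro, Leiria, Porto}.
From Braga: component {Braga, Coimbra, Guarda}.
From Funchal: component {Funchal}.
That's 3 components.

3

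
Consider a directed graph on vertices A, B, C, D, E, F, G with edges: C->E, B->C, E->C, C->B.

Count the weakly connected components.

5

From A: component {A}.
From B: component {B, C, E}.
From D: component {D}.
From F: component {F}.
From G: component {G}.
That's 5 components.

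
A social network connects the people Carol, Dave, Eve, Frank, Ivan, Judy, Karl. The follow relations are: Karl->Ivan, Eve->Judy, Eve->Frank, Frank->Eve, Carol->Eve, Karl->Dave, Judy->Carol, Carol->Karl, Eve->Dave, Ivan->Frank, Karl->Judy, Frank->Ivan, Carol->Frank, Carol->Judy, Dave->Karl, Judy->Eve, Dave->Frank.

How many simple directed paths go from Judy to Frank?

9

Judy→Carol→Eve→Dave→Frank
Judy→Carol→Eve→Dave→Karl→Ivan→Frank
Judy→Carol→Eve→Frank
Judy→Carol→Frank
Judy→Carol→Karl→Dave→Frank
Judy→Carol→Karl→Ivan→Frank
Judy→Eve→Dave→Frank
Judy→Eve→Dave→Karl→Ivan→Frank
Judy→Eve→Frank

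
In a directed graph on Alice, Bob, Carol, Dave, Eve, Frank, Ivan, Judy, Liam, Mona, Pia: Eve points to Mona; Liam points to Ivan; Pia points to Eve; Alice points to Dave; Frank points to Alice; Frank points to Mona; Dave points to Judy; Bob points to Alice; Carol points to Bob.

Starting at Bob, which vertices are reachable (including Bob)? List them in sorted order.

Alice, Bob, Dave, Judy

Start at Bob.
Its neighbours: Alice.
Then their neighbours: Dave.
Then next layer: Judy.
Nothing further is reachable.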